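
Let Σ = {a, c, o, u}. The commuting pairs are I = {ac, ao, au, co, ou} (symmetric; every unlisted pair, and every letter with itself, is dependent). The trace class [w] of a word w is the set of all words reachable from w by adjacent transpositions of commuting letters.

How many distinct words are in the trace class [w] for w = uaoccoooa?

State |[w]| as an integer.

drop 0:u onto floor
drop 1:a onto floor
drop 2:o onto floor
drop 3:c onto {0:u}
drop 4:c onto {3:c}
drop 5:o onto {2:o}
drop 6:o onto {5:o}
drop 7:o onto {6:o}
drop 8:a onto {1:a}
ground layer = {0:u, 1:a, 2:o}
drop-orders for the pieces not yet dropped (sum over which currently-grounded one goes next):
  1 to go: {4} 1  {7} 1  {8} 1
  2 to go: {1,8} 1  {3,4} 1  {4,7} 2  {4,8} 2  {6,7} 1  {7,8} 2
  3 to go: {0,3,4} 1  {1,4,8} 3  {1,7,8} 3  {3,4,7} 3  {3,4,8} 3  {4,6,7} 3  {4,7,8} 6  {5,6,7} 1  {6,7,8} 3
  4 to go: {0,3,4,7} 4  {0,3,4,8} 4  {1,3,4,8} 6  {1,4,7,8} 12  {1,6,7,8} 6  {2,5,6,7} 1  {3,4,6,7} 6  {3,4,7,8} 12  {4,5,6,7} 4  {4,6,7,8} 12  {5,6,7,8} 4
  5 to go: {0,1,3,4,8} 10  {0,3,4,6,7} 10  {0,3,4,7,8} 20  {1,3,4,7,8} 30  {1,4,6,7,8} 30  {1,5,6,7,8} 10  {2,4,5,6,7} 5  {2,5,6,7,8} 5  {3,4,5,6,7} 10  {3,4,6,7,8} 30  {4,5,6,7,8} 20
  6 to go: {0,1,3,4,7,8} 60  {0,3,4,5,6,7} 20  {0,3,4,6,7,8} 60  {1,2,5,6,7,8} 15  {1,3,4,6,7,8} 90  {1,4,5,6,7,8} 60  {2,3,4,5,6,7} 15  {2,4,5,6,7,8} 30  {3,4,5,6,7,8} 60
  7 to go: {0,1,3,4,6,7,8} 210  {0,2,3,4,5,6,7} 35  {0,3,4,5,6,7,8} 140  {1,2,4,5,6,7,8} 105  {1,3,4,5,6,7,8} 210  {2,3,4,5,6,7,8} 105
  if 0:u drops first: 420 orders
  if 1:a drops first: 280 orders
  if 2:o drops first: 560 orders
heap linearizations: 1260

1260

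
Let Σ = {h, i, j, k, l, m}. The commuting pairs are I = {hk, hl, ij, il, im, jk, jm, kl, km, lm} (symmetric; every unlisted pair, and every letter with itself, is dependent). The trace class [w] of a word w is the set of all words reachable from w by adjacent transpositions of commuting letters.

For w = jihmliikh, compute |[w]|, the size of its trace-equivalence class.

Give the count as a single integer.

105

piece 0:j — minimal
piece 1:i — minimal
piece 2:h rests on {0:j, 1:i}
piece 3:m rests on {2:h}
piece 4:l rests on {0:j}
piece 5:i rests on {2:h}
piece 6:i rests on {5:i}
piece 7:k rests on {6:i}
piece 8:h rests on {3:m, 6:i}
minimal pieces: {0:j, 1:i}
ways to finish when only these pieces remain (= sum over removing one remaining piece with nothing left below it):
  1 left: {4}→1  {7}→1  {8}→1
  2 left: {3,8}→1  {4,7}→2  {4,8}→2  {7,8}→2
  3 left: {3,4,8}→3  {3,7,8}→3  {4,7,8}→6  {6,7,8}→2
  4 left: {3,4,7,8}→12  {3,6,7,8}→5  {4,6,7,8}→8  {5,6,7,8}→2
  5 left: {3,4,6,7,8}→25  {3,5,6,7,8}→7  {4,5,6,7,8}→10
  6 left: {2,3,5,6,7,8}→7  {3,4,5,6,7,8}→42
  7 left: {1,2,3,5,6,7,8}→7  {2,3,4,5,6,7,8}→49
  placing 0:j first → 56 extensions
  placing 1:i first → 49 extensions
total linear extensions = 105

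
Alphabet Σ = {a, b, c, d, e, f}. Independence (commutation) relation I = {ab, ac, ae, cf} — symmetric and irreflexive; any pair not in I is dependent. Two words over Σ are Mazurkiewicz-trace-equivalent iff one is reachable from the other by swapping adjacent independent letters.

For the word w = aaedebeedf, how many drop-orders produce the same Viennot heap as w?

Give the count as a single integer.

0(a) covers ∅
1(a) covers 0:a
2(e) covers ∅
3(d) covers 1:a, 2:e
4(e) covers 3:d
5(b) covers 4:e
6(e) covers 5:b
7(e) covers 6:e
8(d) covers 7:e
9(f) covers 8:d
floor of heap: 0:a, 2:e
completions by unplaced set U, small U first (add the entries for U minus each lowest piece of U):
  |U|=1: {9}:1
  |U|=2: {8,9}:1
  |U|=3: {7,8,9}:1
  |U|=4: {6,7,8,9}:1
  |U|=5: {5,6,7,8,9}:1
  |U|=6: {4,5,6,7,8,9}:1
  |U|=7: {3,4,5,6,7,8,9}:1
  |U|=8: {1,3,4,5,6,7,8,9}:1  {2,3,4,5,6,7,8,9}:1
  start at 0(a): 2
  start at 2(e): 1
sum over floor = 3

3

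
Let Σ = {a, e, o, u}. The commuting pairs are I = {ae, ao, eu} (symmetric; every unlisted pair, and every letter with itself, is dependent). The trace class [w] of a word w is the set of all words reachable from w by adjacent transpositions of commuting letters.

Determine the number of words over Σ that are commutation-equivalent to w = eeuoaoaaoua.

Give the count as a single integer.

drop 0:e onto floor
drop 1:e onto {0:e}
drop 2:u onto floor
drop 3:o onto {1:e, 2:u}
drop 4:a onto {2:u}
drop 5:o onto {3:o}
drop 6:a onto {4:a}
drop 7:a onto {6:a}
drop 8:o onto {5:o}
drop 9:u onto {7:a, 8:o}
drop 10:a onto {9:u}
ground layer = {0:e, 2:u}
drop-orders for the pieces not yet dropped (sum over which currently-grounded one goes next):
  1 to go: {10} 1
  2 to go: {9,10} 1
  3 to go: {7,9,10} 1  {8,9,10} 1
  4 to go: {5,8,9,10} 1  {6,7,9,10} 1  {7,8,9,10} 2
  5 to go: {3,5,8,9,10} 1  {4,6,7,9,10} 1  {5,7,8,9,10} 3  {6,7,8,9,10} 3
  6 to go: {1,3,5,8,9,10} 1  {3,5,7,8,9,10} 4  {4,6,7,8,9,10} 4  {5,6,7,8,9,10} 6
  7 to go: {0,1,3,5,8,9,10} 1  {1,3,5,7,8,9,10} 5  {3,5,6,7,8,9,10} 10  {4,5,6,7,8,9,10} 10
  8 to go: {0,1,3,5,7,8,9,10} 6  {1,3,5,6,7,8,9,10} 15  {3,4,5,6,7,8,9,10} 20
  9 to go: {0,1,3,5,6,7,8,9,10} 21  {1,3,4,5,6,7,8,9,10} 35  {2,3,4,5,6,7,8,9,10} 20
  if 0:e drops first: 55 orders
  if 2:u drops first: 56 orders
heap linearizations: 111

111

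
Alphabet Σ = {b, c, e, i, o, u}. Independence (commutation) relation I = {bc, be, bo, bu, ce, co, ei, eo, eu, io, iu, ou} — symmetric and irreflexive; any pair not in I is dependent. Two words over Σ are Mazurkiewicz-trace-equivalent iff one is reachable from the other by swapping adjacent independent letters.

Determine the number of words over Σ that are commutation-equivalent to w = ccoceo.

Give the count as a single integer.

60

piece 0:c — minimal
piece 1:c rests on {0:c}
piece 2:o — minimal
piece 3:c rests on {1:c}
piece 4:e — minimal
piece 5:o rests on {2:o}
minimal pieces: {0:c, 2:o, 4:e}
ways to finish when only these pieces remain (= sum over removing one remaining piece with nothing left below it):
  1 left: {3}→1  {4}→1  {5}→1
  2 left: {1,3}→1  {2,5}→1  {3,4}→2  {3,5}→2  {4,5}→2
  3 left: {0,1,3}→1  {1,3,4}→3  {1,3,5}→3  {2,3,5}→3  {2,4,5}→3  {3,4,5}→6
  4 left: {0,1,3,4}→4  {0,1,3,5}→4  {1,2,3,5}→6  {1,3,4,5}→12  {2,3,4,5}→12
  placing 0:c first → 30 extensions
  placing 2:o first → 20 extensions
  placing 4:e first → 10 extensions
total linear extensions = 60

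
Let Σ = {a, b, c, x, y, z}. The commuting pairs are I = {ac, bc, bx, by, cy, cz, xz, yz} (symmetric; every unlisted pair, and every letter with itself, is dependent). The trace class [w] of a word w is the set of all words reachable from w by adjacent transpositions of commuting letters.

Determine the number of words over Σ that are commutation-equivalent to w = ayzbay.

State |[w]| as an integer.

3

0(a) covers ∅
1(y) covers 0:a
2(z) covers 0:a
3(b) covers 2:z
4(a) covers 1:y, 3:b
5(y) covers 4:a
floor of heap: 0:a
completions by unplaced set U, small U first (add the entries for U minus each lowest piece of U):
  |U|=1: {5}:1
  |U|=2: {4,5}:1
  |U|=3: {1,4,5}:1  {3,4,5}:1
  |U|=4: {1,3,4,5}:2  {2,3,4,5}:1
  start at 0(a): 3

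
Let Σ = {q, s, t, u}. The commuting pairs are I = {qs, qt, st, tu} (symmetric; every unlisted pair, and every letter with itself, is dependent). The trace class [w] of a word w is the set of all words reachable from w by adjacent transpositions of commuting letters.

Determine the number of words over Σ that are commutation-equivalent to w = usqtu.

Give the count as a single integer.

#0=u has no predecessor
#1=s depends on [0:u]
#2=q depends on [0:u]
#3=t has no predecessor
#4=u depends on [1:s, 2:q]
sources: [0:u, 3:t]
N(rest) = Σ N(rest − s) over sources s of rest; N(one piece) = 1:
  size 1 → [3]=1  [4]=1
  size 2 → [1,4]=1  [2,4]=1  [3,4]=2
  size 3 → [1,2,4]=2  [1,3,4]=3  [2,3,4]=3
  first=0(u) contributes 8
  first=3(t) contributes 2
|[w]| = 10

10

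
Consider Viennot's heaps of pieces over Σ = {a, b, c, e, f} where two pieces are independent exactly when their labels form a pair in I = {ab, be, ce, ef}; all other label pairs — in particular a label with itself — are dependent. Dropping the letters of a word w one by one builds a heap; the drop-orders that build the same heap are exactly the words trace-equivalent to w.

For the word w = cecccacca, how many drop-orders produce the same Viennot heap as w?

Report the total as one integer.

5

piece 0:c — minimal
piece 1:e — minimal
piece 2:c rests on {0:c}
piece 3:c rests on {2:c}
piece 4:c rests on {3:c}
piece 5:a rests on {1:e, 4:c}
piece 6:c rests on {5:a}
piece 7:c rests on {6:c}
piece 8:a rests on {7:c}
minimal pieces: {0:c, 1:e}
ways to finish when only these pieces remain (= sum over removing one remaining piece with nothing left below it):
  1 left: {8}→1
  2 left: {7,8}→1
  3 left: {6,7,8}→1
  4 left: {5,6,7,8}→1
  5 left: {1,5,6,7,8}→1  {4,5,6,7,8}→1
  6 left: {1,4,5,6,7,8}→2  {3,4,5,6,7,8}→1
  7 left: {1,3,4,5,6,7,8}→3  {2,3,4,5,6,7,8}→1
  placing 0:c first → 4 extensions
  placing 1:e first → 1 extensions
total linear extensions = 5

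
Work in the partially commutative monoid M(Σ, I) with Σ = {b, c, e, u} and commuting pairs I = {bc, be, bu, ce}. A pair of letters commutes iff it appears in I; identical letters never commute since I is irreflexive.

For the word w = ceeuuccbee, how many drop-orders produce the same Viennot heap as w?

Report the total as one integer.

180

piece 0:c — minimal
piece 1:e — minimal
piece 2:e rests on {1:e}
piece 3:u rests on {0:c, 2:e}
piece 4:u rests on {3:u}
piece 5:c rests on {4:u}
piece 6:c rests on {5:c}
piece 7:b — minimal
piece 8:e rests on {4:u}
piece 9:e rests on {8:e}
minimal pieces: {0:c, 1:e, 7:b}
ways to finish when only these pieces remain (= sum over removing one remaining piece with nothing left below it):
  1 left: {6}→1  {7}→1  {9}→1
  2 left: {5,6}→1  {6,7}→2  {6,9}→2  {7,9}→2  {8,9}→1
  3 left: {5,6,7}→3  {5,6,9}→3  {6,7,9}→6  {6,8,9}→3  {7,8,9}→3
  4 left: {5,6,7,9}→12  {5,6,8,9}→6  {6,7,8,9}→12
  5 left: {4,5,6,8,9}→6  {5,6,7,8,9}→30
  6 left: {3,4,5,6,8,9}→6  {4,5,6,7,8,9}→36
  7 left: {0,3,4,5,6,8,9}→6  {2,3,4,5,6,8,9}→6  {3,4,5,6,7,8,9}→42
  8 left: {0,2,3,4,5,6,8,9}→12  {0,3,4,5,6,7,8,9}→48  {1,2,3,4,5,6,8,9}→6  {2,3,4,5,6,7,8,9}→48
  placing 0:c first → 54 extensions
  placing 1:e first → 108 extensions
  placing 7:b first → 18 extensions
total linear extensions = 180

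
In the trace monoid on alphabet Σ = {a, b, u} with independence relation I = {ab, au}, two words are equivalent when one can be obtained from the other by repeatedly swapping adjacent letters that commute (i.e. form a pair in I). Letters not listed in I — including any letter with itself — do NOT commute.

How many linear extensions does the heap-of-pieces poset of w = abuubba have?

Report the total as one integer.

#0=a has no predecessor
#1=b has no predecessor
#2=u depends on [1:b]
#3=u depends on [2:u]
#4=b depends on [3:u]
#5=b depends on [4:b]
#6=a depends on [0:a]
sources: [0:a, 1:b]
N(rest) = Σ N(rest − s) over sources s of rest; N(one piece) = 1:
  size 1 → [5]=1  [6]=1
  size 2 → [0,6]=1  [4,5]=1  [5,6]=2
  size 3 → [0,5,6]=3  [3,4,5]=1  [4,5,6]=3
  size 4 → [0,4,5,6]=6  [2,3,4,5]=1  [3,4,5,6]=4
  size 5 → [0,3,4,5,6]=10  [1,2,3,4,5]=1  [2,3,4,5,6]=5
  first=0(a) contributes 6
  first=1(b) contributes 15
|[w]| = 21

21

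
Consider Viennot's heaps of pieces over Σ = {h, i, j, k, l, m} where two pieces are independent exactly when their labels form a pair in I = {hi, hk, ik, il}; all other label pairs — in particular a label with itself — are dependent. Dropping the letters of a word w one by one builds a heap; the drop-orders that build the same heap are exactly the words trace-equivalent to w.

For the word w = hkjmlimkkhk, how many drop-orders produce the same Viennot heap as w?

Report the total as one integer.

16

drop 0:h onto floor
drop 1:k onto floor
drop 2:j onto {0:h, 1:k}
drop 3:m onto {2:j}
drop 4:l onto {3:m}
drop 5:i onto {3:m}
drop 6:m onto {4:l, 5:i}
drop 7:k onto {6:m}
drop 8:k onto {7:k}
drop 9:h onto {6:m}
drop 10:k onto {8:k}
ground layer = {0:h, 1:k}
drop-orders for the pieces not yet dropped (sum over which currently-grounded one goes next):
  1 to go: {9} 1  {10} 1
  2 to go: {8,10} 1  {9,10} 2
  3 to go: {7,8,10} 1  {8,9,10} 3
  4 to go: {7,8,9,10} 4
  5 to go: {6,7,8,9,10} 4
  6 to go: {4,6,7,8,9,10} 4  {5,6,7,8,9,10} 4
  7 to go: {4,5,6,7,8,9,10} 8
  8 to go: {3,4,5,6,7,8,9,10} 8
  9 to go: {2,3,4,5,6,7,8,9,10} 8
  if 0:h drops first: 8 orders
  if 1:k drops first: 8 orders
heap linearizations: 16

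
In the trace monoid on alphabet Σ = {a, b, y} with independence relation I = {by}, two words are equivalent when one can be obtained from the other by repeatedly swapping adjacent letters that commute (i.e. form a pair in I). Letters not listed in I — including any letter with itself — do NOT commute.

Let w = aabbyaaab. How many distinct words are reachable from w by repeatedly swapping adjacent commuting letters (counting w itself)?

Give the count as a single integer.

piece 0:a — minimal
piece 1:a rests on {0:a}
piece 2:b rests on {1:a}
piece 3:b rests on {2:b}
piece 4:y rests on {1:a}
piece 5:a rests on {3:b, 4:y}
piece 6:a rests on {5:a}
piece 7:a rests on {6:a}
piece 8:b rests on {7:a}
minimal pieces: {0:a}
ways to finish when only these pieces remain (= sum over removing one remaining piece with nothing left below it):
  1 left: {8}→1
  2 left: {7,8}→1
  3 left: {6,7,8}→1
  4 left: {5,6,7,8}→1
  5 left: {3,5,6,7,8}→1  {4,5,6,7,8}→1
  6 left: {2,3,5,6,7,8}→1  {3,4,5,6,7,8}→2
  7 left: {2,3,4,5,6,7,8}→3
  placing 0:a first → 3 extensions

3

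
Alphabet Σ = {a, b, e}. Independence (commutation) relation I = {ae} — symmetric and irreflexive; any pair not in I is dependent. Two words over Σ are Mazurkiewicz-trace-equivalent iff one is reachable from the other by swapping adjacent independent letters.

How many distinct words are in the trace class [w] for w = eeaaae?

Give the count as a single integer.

#0=e has no predecessor
#1=e depends on [0:e]
#2=a has no predecessor
#3=a depends on [2:a]
#4=a depends on [3:a]
#5=e depends on [1:e]
sources: [0:e, 2:a]
N(rest) = Σ N(rest − s) over sources s of rest; N(one piece) = 1:
  size 1 → [4]=1  [5]=1
  size 2 → [1,5]=1  [3,4]=1  [4,5]=2
  size 3 → [0,1,5]=1  [1,4,5]=3  [2,3,4]=1  [3,4,5]=3
  size 4 → [0,1,4,5]=4  [1,3,4,5]=6  [2,3,4,5]=4
  first=0(e) contributes 10
  first=2(a) contributes 10
|[w]| = 20

20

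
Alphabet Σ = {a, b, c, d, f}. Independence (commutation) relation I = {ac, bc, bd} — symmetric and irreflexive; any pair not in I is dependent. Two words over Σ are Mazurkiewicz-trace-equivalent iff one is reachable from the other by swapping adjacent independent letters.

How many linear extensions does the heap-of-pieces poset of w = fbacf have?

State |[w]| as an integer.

drop 0:f onto floor
drop 1:b onto {0:f}
drop 2:a onto {1:b}
drop 3:c onto {0:f}
drop 4:f onto {2:a, 3:c}
ground layer = {0:f}
drop-orders for the pieces not yet dropped (sum over which currently-grounded one goes next):
  1 to go: {4} 1
  2 to go: {2,4} 1  {3,4} 1
  3 to go: {1,2,4} 1  {2,3,4} 2
  if 0:f drops first: 3 orders

3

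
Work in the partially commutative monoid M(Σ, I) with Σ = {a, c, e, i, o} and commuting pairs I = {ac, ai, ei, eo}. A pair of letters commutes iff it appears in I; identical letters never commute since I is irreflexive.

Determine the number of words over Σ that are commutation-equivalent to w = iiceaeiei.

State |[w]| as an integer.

15

drop 0:i onto floor
drop 1:i onto {0:i}
drop 2:c onto {1:i}
drop 3:e onto {2:c}
drop 4:a onto {3:e}
drop 5:e onto {4:a}
drop 6:i onto {2:c}
drop 7:e onto {5:e}
drop 8:i onto {6:i}
ground layer = {0:i}
drop-orders for the pieces not yet dropped (sum over which currently-grounded one goes next):
  1 to go: {7} 1  {8} 1
  2 to go: {5,7} 1  {6,8} 1  {7,8} 2
  3 to go: {4,5,7} 1  {5,7,8} 3  {6,7,8} 3
  4 to go: {3,4,5,7} 1  {4,5,7,8} 4  {5,6,7,8} 6
  5 to go: {3,4,5,7,8} 5  {4,5,6,7,8} 10
  6 to go: {3,4,5,6,7,8} 15
  7 to go: {2,3,4,5,6,7,8} 15
  if 0:i drops first: 15 orders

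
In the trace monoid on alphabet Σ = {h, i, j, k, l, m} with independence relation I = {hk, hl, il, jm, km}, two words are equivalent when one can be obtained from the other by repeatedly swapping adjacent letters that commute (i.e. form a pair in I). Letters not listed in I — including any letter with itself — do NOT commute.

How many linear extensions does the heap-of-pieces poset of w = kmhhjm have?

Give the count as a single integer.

piece 0:k — minimal
piece 1:m — minimal
piece 2:h rests on {1:m}
piece 3:h rests on {2:h}
piece 4:j rests on {0:k, 3:h}
piece 5:m rests on {3:h}
minimal pieces: {0:k, 1:m}
ways to finish when only these pieces remain (= sum over removing one remaining piece with nothing left below it):
  1 left: {4}→1  {5}→1
  2 left: {0,4}→1  {4,5}→2
  3 left: {0,4,5}→3  {3,4,5}→2
  4 left: {0,3,4,5}→5  {2,3,4,5}→2
  placing 0:k first → 2 extensions
  placing 1:m first → 7 extensions
total linear extensions = 9

9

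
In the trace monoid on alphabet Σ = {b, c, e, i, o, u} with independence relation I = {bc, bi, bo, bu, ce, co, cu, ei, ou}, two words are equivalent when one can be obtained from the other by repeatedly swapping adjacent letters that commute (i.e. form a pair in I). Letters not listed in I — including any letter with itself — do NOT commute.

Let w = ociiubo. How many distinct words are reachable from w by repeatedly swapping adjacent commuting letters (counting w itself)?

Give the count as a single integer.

28

#0=o has no predecessor
#1=c has no predecessor
#2=i depends on [0:o, 1:c]
#3=i depends on [2:i]
#4=u depends on [3:i]
#5=b has no predecessor
#6=o depends on [3:i]
sources: [0:o, 1:c, 5:b]
N(rest) = Σ N(rest − s) over sources s of rest; N(one piece) = 1:
  size 1 → [4]=1  [5]=1  [6]=1
  size 2 → [4,5]=2  [4,6]=2  [5,6]=2
  size 3 → [3,4,6]=2  [4,5,6]=6
  size 4 → [2,3,4,6]=2  [3,4,5,6]=8
  size 5 → [0,2,3,4,6]=2  [1,2,3,4,6]=2  [2,3,4,5,6]=10
  first=0(o) contributes 12
  first=1(c) contributes 12
  first=5(b) contributes 4
|[w]| = 28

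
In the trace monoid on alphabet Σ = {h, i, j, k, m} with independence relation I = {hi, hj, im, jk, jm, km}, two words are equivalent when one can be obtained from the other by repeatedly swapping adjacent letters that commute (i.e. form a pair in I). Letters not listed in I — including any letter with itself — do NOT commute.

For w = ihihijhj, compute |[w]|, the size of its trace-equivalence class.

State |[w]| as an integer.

56

#0=i has no predecessor
#1=h has no predecessor
#2=i depends on [0:i]
#3=h depends on [1:h]
#4=i depends on [2:i]
#5=j depends on [4:i]
#6=h depends on [3:h]
#7=j depends on [5:j]
sources: [0:i, 1:h]
N(rest) = Σ N(rest − s) over sources s of rest; N(one piece) = 1:
  size 1 → [6]=1  [7]=1
  size 2 → [3,6]=1  [5,7]=1  [6,7]=2
  size 3 → [1,3,6]=1  [3,6,7]=3  [4,5,7]=1  [5,6,7]=3
  size 4 → [1,3,6,7]=4  [2,4,5,7]=1  [3,5,6,7]=6  [4,5,6,7]=4
  size 5 → [0,2,4,5,7]=1  [1,3,5,6,7]=10  [2,4,5,6,7]=5  [3,4,5,6,7]=10
  size 6 → [0,2,4,5,6,7]=6  [1,3,4,5,6,7]=20  [2,3,4,5,6,7]=15
  first=0(i) contributes 35
  first=1(h) contributes 21
|[w]| = 56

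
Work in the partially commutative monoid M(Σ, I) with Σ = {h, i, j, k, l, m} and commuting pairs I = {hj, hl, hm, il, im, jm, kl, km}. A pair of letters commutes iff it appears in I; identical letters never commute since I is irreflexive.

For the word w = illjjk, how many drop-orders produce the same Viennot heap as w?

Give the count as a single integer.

drop 0:i onto floor
drop 1:l onto floor
drop 2:l onto {1:l}
drop 3:j onto {0:i, 2:l}
drop 4:j onto {3:j}
drop 5:k onto {4:j}
ground layer = {0:i, 1:l}
drop-orders for the pieces not yet dropped (sum over which currently-grounded one goes next):
  1 to go: {5} 1
  2 to go: {4,5} 1
  3 to go: {3,4,5} 1
  4 to go: {0,3,4,5} 1  {2,3,4,5} 1
  if 0:i drops first: 1 orders
  if 1:l drops first: 2 orders
heap linearizations: 3

3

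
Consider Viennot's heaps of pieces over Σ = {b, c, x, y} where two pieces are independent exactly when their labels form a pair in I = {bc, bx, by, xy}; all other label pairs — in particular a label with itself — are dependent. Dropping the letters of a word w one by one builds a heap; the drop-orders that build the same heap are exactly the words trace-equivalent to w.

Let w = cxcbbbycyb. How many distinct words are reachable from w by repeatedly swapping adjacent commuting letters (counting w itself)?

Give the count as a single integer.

piece 0:c — minimal
piece 1:x rests on {0:c}
piece 2:c rests on {1:x}
piece 3:b — minimal
piece 4:b rests on {3:b}
piece 5:b rests on {4:b}
piece 6:y rests on {2:c}
piece 7:c rests on {6:y}
piece 8:y rests on {7:c}
piece 9:b rests on {5:b}
minimal pieces: {0:c, 3:b}
ways to finish when only these pieces remain (= sum over removing one remaining piece with nothing left below it):
  1 left: {8}→1  {9}→1
  2 left: {5,9}→1  {7,8}→1  {8,9}→2
  3 left: {4,5,9}→1  {5,8,9}→3  {6,7,8}→1  {7,8,9}→3
  4 left: {2,6,7,8}→1  {3,4,5,9}→1  {4,5,8,9}→4  {5,7,8,9}→6  {6,7,8,9}→4
  5 left: {1,2,6,7,8}→1  {2,6,7,8,9}→5  {3,4,5,8,9}→5  {4,5,7,8,9}→10  {5,6,7,8,9}→10
  6 left: {0,1,2,6,7,8}→1  {1,2,6,7,8,9}→6  {2,5,6,7,8,9}→15  {3,4,5,7,8,9}→15  {4,5,6,7,8,9}→20
  7 left: {0,1,2,6,7,8,9}→7  {1,2,5,6,7,8,9}→21  {2,4,5,6,7,8,9}→35  {3,4,5,6,7,8,9}→35
  8 left: {0,1,2,5,6,7,8,9}→28  {1,2,4,5,6,7,8,9}→56  {2,3,4,5,6,7,8,9}→70
  placing 0:c first → 126 extensions
  placing 3:b first → 84 extensions
total linear extensions = 210

210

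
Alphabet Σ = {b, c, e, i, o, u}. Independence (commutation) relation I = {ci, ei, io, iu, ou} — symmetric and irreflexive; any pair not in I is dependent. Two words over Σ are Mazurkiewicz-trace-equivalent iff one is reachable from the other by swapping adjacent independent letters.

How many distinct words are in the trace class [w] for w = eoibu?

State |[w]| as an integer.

0(e) covers ∅
1(o) covers 0:e
2(i) covers ∅
3(b) covers 1:o, 2:i
4(u) covers 3:b
floor of heap: 0:e, 2:i
completions by unplaced set U, small U first (add the entries for U minus each lowest piece of U):
  |U|=1: {4}:1
  |U|=2: {3,4}:1
  |U|=3: {1,3,4}:1  {2,3,4}:1
  start at 0(e): 2
  start at 2(i): 1
sum over floor = 3

3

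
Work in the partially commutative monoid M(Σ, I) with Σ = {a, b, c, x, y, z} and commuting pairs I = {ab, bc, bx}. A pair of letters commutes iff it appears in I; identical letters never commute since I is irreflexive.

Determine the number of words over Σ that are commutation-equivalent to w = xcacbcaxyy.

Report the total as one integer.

8

drop 0:x onto floor
drop 1:c onto {0:x}
drop 2:a onto {1:c}
drop 3:c onto {2:a}
drop 4:b onto floor
drop 5:c onto {3:c}
drop 6:a onto {5:c}
drop 7:x onto {6:a}
drop 8:y onto {4:b, 7:x}
drop 9:y onto {8:y}
ground layer = {0:x, 4:b}
drop-orders for the pieces not yet dropped (sum over which currently-grounded one goes next):
  1 to go: {9} 1
  2 to go: {8,9} 1
  3 to go: {4,8,9} 1  {7,8,9} 1
  4 to go: {4,7,8,9} 2  {6,7,8,9} 1
  5 to go: {4,6,7,8,9} 3  {5,6,7,8,9} 1
  6 to go: {3,5,6,7,8,9} 1  {4,5,6,7,8,9} 4
  7 to go: {2,3,5,6,7,8,9} 1  {3,4,5,6,7,8,9} 5
  8 to go: {1,2,3,5,6,7,8,9} 1  {2,3,4,5,6,7,8,9} 6
  if 0:x drops first: 7 orders
  if 4:b drops first: 1 orders
heap linearizations: 8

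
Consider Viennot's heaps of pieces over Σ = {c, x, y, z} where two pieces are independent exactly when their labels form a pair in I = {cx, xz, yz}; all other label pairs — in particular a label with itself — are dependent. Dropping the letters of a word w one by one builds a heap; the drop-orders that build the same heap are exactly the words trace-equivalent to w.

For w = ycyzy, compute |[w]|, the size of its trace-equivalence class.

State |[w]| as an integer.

3

#0=y has no predecessor
#1=c depends on [0:y]
#2=y depends on [1:c]
#3=z depends on [1:c]
#4=y depends on [2:y]
sources: [0:y]
N(rest) = Σ N(rest − s) over sources s of rest; N(one piece) = 1:
  size 1 → [3]=1  [4]=1
  size 2 → [2,4]=1  [3,4]=2
  size 3 → [2,3,4]=3
  first=0(y) contributes 3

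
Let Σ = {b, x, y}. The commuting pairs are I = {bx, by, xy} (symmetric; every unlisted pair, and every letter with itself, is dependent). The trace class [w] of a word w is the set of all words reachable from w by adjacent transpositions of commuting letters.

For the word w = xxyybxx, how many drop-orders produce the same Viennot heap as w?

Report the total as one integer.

105

drop 0:x onto floor
drop 1:x onto {0:x}
drop 2:y onto floor
drop 3:y onto {2:y}
drop 4:b onto floor
drop 5:x onto {1:x}
drop 6:x onto {5:x}
ground layer = {0:x, 2:y, 4:b}
drop-orders for the pieces not yet dropped (sum over which currently-grounded one goes next):
  1 to go: {3} 1  {4} 1  {6} 1
  2 to go: {2,3} 1  {3,4} 2  {3,6} 2  {4,6} 2  {5,6} 1
  3 to go: {1,5,6} 1  {2,3,4} 3  {2,3,6} 3  {3,4,6} 6  {3,5,6} 3  {4,5,6} 3
  4 to go: {0,1,5,6} 1  {1,3,5,6} 4  {1,4,5,6} 4  {2,3,4,6} 12  {2,3,5,6} 6  {3,4,5,6} 12
  5 to go: {0,1,3,5,6} 5  {0,1,4,5,6} 5  {1,2,3,5,6} 10  {1,3,4,5,6} 20  {2,3,4,5,6} 30
  if 0:x drops first: 60 orders
  if 2:y drops first: 30 orders
  if 4:b drops first: 15 orders
heap linearizations: 105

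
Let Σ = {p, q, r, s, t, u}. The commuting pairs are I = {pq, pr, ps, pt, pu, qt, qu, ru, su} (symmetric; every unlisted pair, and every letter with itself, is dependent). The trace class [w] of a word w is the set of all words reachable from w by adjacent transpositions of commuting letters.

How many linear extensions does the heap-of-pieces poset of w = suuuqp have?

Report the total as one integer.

60

0(s) covers ∅
1(u) covers ∅
2(u) covers 1:u
3(u) covers 2:u
4(q) covers 0:s
5(p) covers ∅
floor of heap: 0:s, 1:u, 5:p
completions by unplaced set U, small U first (add the entries for U minus each lowest piece of U):
  |U|=1: {3}:1  {4}:1  {5}:1
  |U|=2: {0,4}:1  {2,3}:1  {3,4}:2  {3,5}:2  {4,5}:2
  |U|=3: {0,3,4}:3  {0,4,5}:3  {1,2,3}:1  {2,3,4}:3  {2,3,5}:3  {3,4,5}:6
  |U|=4: {0,2,3,4}:6  {0,3,4,5}:12  {1,2,3,4}:4  {1,2,3,5}:4  {2,3,4,5}:12
  start at 0(s): 20
  start at 1(u): 30
  start at 5(p): 10
sum over floor = 60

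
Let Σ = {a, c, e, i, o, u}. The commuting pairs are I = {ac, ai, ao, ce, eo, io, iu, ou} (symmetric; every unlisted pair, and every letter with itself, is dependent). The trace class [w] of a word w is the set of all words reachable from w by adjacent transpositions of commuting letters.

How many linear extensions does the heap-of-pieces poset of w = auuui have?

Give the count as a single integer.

drop 0:a onto floor
drop 1:u onto {0:a}
drop 2:u onto {1:u}
drop 3:u onto {2:u}
drop 4:i onto floor
ground layer = {0:a, 4:i}
drop-orders for the pieces not yet dropped (sum over which currently-grounded one goes next):
  1 to go: {3} 1  {4} 1
  2 to go: {2,3} 1  {3,4} 2
  3 to go: {1,2,3} 1  {2,3,4} 3
  if 0:a drops first: 4 orders
  if 4:i drops first: 1 orders
heap linearizations: 5

5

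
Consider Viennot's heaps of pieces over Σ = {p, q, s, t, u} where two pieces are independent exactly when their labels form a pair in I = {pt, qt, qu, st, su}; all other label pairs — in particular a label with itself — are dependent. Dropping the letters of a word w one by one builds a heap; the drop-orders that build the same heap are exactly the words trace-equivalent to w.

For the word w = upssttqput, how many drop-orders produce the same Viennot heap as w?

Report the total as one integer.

#0=u has no predecessor
#1=p depends on [0:u]
#2=s depends on [1:p]
#3=s depends on [2:s]
#4=t depends on [0:u]
#5=t depends on [4:t]
#6=q depends on [3:s]
#7=p depends on [6:q]
#8=u depends on [5:t, 7:p]
#9=t depends on [8:u]
sources: [0:u]
N(rest) = Σ N(rest − s) over sources s of rest; N(one piece) = 1:
  size 1 → [9]=1
  size 2 → [8,9]=1
  size 3 → [5,8,9]=1  [7,8,9]=1
  size 4 → [4,5,8,9]=1  [5,7,8,9]=2  [6,7,8,9]=1
  size 5 → [3,6,7,8,9]=1  [4,5,7,8,9]=3  [5,6,7,8,9]=3
  size 6 → [2,3,6,7,8,9]=1  [3,5,6,7,8,9]=4  [4,5,6,7,8,9]=6
  size 7 → [1,2,3,6,7,8,9]=1  [2,3,5,6,7,8,9]=5  [3,4,5,6,7,8,9]=10
  size 8 → [1,2,3,5,6,7,8,9]=6  [2,3,4,5,6,7,8,9]=15
  first=0(u) contributes 21

21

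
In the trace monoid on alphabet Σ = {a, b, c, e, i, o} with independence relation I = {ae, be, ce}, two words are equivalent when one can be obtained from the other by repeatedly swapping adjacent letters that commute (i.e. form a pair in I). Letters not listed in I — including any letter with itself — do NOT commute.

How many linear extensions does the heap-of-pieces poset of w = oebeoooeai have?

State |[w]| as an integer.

6

piece 0:o — minimal
piece 1:e rests on {0:o}
piece 2:b rests on {0:o}
piece 3:e rests on {1:e}
piece 4:o rests on {2:b, 3:e}
piece 5:o rests on {4:o}
piece 6:o rests on {5:o}
piece 7:e rests on {6:o}
piece 8:a rests on {6:o}
piece 9:i rests on {7:e, 8:a}
minimal pieces: {0:o}
ways to finish when only these pieces remain (= sum over removing one remaining piece with nothing left below it):
  1 left: {9}→1
  2 left: {7,9}→1  {8,9}→1
  3 left: {7,8,9}→2
  4 left: {6,7,8,9}→2
  5 left: {5,6,7,8,9}→2
  6 left: {4,5,6,7,8,9}→2
  7 left: {2,4,5,6,7,8,9}→2  {3,4,5,6,7,8,9}→2
  8 left: {1,3,4,5,6,7,8,9}→2  {2,3,4,5,6,7,8,9}→4
  placing 0:o first → 6 extensions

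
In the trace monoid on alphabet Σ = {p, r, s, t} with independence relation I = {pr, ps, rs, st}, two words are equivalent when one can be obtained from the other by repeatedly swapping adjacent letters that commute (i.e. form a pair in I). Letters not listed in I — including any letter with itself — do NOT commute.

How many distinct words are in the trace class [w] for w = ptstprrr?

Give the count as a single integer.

32

#0=p has no predecessor
#1=t depends on [0:p]
#2=s has no predecessor
#3=t depends on [1:t]
#4=p depends on [3:t]
#5=r depends on [3:t]
#6=r depends on [5:r]
#7=r depends on [6:r]
sources: [0:p, 2:s]
N(rest) = Σ N(rest − s) over sources s of rest; N(one piece) = 1:
  size 1 → [2]=1  [4]=1  [7]=1
  size 2 → [2,4]=2  [2,7]=2  [4,7]=2  [6,7]=1
  size 3 → [2,4,7]=6  [2,6,7]=3  [4,6,7]=3  [5,6,7]=1
  size 4 → [2,4,6,7]=12  [2,5,6,7]=4  [4,5,6,7]=4
  size 5 → [2,4,5,6,7]=20  [3,4,5,6,7]=4
  size 6 → [1,3,4,5,6,7]=4  [2,3,4,5,6,7]=24
  first=0(p) contributes 28
  first=2(s) contributes 4
|[w]| = 32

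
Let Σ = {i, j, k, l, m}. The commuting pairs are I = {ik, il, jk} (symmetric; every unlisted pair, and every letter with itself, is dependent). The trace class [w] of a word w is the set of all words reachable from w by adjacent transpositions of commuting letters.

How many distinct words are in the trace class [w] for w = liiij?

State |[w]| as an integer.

#0=l has no predecessor
#1=i has no predecessor
#2=i depends on [1:i]
#3=i depends on [2:i]
#4=j depends on [0:l, 3:i]
sources: [0:l, 1:i]
N(rest) = Σ N(rest − s) over sources s of rest; N(one piece) = 1:
  size 1 → [4]=1
  size 2 → [0,4]=1  [3,4]=1
  size 3 → [0,3,4]=2  [2,3,4]=1
  first=0(l) contributes 1
  first=1(i) contributes 3
|[w]| = 4

4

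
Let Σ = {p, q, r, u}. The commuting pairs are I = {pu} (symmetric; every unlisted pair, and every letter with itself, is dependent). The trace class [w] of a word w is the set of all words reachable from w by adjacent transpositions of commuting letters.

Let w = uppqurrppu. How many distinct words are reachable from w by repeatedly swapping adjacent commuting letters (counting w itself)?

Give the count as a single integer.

9

0(u) covers ∅
1(p) covers ∅
2(p) covers 1:p
3(q) covers 0:u, 2:p
4(u) covers 3:q
5(r) covers 4:u
6(r) covers 5:r
7(p) covers 6:r
8(p) covers 7:p
9(u) covers 6:r
floor of heap: 0:u, 1:p
completions by unplaced set U, small U first (add the entries for U minus each lowest piece of U):
  |U|=1: {8}:1  {9}:1
  |U|=2: {7,8}:1  {8,9}:2
  |U|=3: {7,8,9}:3
  |U|=4: {6,7,8,9}:3
  |U|=5: {5,6,7,8,9}:3
  |U|=6: {4,5,6,7,8,9}:3
  |U|=7: {3,4,5,6,7,8,9}:3
  |U|=8: {0,3,4,5,6,7,8,9}:3  {2,3,4,5,6,7,8,9}:3
  start at 0(u): 3
  start at 1(p): 6
sum over floor = 9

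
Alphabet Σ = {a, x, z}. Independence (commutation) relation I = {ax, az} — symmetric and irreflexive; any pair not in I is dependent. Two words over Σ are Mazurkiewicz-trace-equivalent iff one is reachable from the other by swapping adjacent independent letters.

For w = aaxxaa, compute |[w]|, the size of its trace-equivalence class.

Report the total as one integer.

15

#0=a has no predecessor
#1=a depends on [0:a]
#2=x has no predecessor
#3=x depends on [2:x]
#4=a depends on [1:a]
#5=a depends on [4:a]
sources: [0:a, 2:x]
N(rest) = Σ N(rest − s) over sources s of rest; N(one piece) = 1:
  size 1 → [3]=1  [5]=1
  size 2 → [2,3]=1  [3,5]=2  [4,5]=1
  size 3 → [1,4,5]=1  [2,3,5]=3  [3,4,5]=3
  size 4 → [0,1,4,5]=1  [1,3,4,5]=4  [2,3,4,5]=6
  first=0(a) contributes 10
  first=2(x) contributes 5
|[w]| = 15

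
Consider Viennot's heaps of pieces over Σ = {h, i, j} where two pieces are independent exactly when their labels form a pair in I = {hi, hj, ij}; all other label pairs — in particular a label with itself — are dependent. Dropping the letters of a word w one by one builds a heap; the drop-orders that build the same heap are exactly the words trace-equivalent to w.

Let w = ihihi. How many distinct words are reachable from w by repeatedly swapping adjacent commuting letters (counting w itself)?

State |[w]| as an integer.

drop 0:i onto floor
drop 1:h onto floor
drop 2:i onto {0:i}
drop 3:h onto {1:h}
drop 4:i onto {2:i}
ground layer = {0:i, 1:h}
drop-orders for the pieces not yet dropped (sum over which currently-grounded one goes next):
  1 to go: {3} 1  {4} 1
  2 to go: {1,3} 1  {2,4} 1  {3,4} 2
  3 to go: {0,2,4} 1  {1,3,4} 3  {2,3,4} 3
  if 0:i drops first: 6 orders
  if 1:h drops first: 4 orders
heap linearizations: 10

10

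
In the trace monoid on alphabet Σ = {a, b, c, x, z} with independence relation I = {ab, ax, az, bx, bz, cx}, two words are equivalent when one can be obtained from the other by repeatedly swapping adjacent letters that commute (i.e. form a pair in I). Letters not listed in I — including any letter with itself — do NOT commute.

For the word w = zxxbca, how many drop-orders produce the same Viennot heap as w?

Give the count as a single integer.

16

#0=z has no predecessor
#1=x depends on [0:z]
#2=x depends on [1:x]
#3=b has no predecessor
#4=c depends on [0:z, 3:b]
#5=a depends on [4:c]
sources: [0:z, 3:b]
N(rest) = Σ N(rest − s) over sources s of rest; N(one piece) = 1:
  size 1 → [2]=1  [5]=1
  size 2 → [1,2]=1  [2,5]=2  [4,5]=1
  size 3 → [1,2,5]=3  [2,4,5]=3  [3,4,5]=1
  size 4 → [1,2,4,5]=6  [2,3,4,5]=4
  first=0(z) contributes 10
  first=3(b) contributes 6
|[w]| = 16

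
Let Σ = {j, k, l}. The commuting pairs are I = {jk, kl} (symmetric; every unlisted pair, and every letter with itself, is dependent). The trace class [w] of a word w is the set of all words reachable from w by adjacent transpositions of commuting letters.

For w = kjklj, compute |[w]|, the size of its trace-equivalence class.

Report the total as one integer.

10

drop 0:k onto floor
drop 1:j onto floor
drop 2:k onto {0:k}
drop 3:l onto {1:j}
drop 4:j onto {3:l}
ground layer = {0:k, 1:j}
drop-orders for the pieces not yet dropped (sum over which currently-grounded one goes next):
  1 to go: {2} 1  {4} 1
  2 to go: {0,2} 1  {2,4} 2  {3,4} 1
  3 to go: {0,2,4} 3  {1,3,4} 1  {2,3,4} 3
  if 0:k drops first: 4 orders
  if 1:j drops first: 6 orders
heap linearizations: 10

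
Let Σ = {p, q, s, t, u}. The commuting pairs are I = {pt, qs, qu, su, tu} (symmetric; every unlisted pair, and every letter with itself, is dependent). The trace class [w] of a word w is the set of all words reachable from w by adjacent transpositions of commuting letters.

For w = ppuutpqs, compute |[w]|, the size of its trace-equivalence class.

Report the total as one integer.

drop 0:p onto floor
drop 1:p onto {0:p}
drop 2:u onto {1:p}
drop 3:u onto {2:u}
drop 4:t onto floor
drop 5:p onto {3:u}
drop 6:q onto {4:t, 5:p}
drop 7:s onto {4:t, 5:p}
ground layer = {0:p, 4:t}
drop-orders for the pieces not yet dropped (sum over which currently-grounded one goes next):
  1 to go: {6} 1  {7} 1
  2 to go: {6,7} 2
  3 to go: {4,6,7} 2  {5,6,7} 2
  4 to go: {3,5,6,7} 2  {4,5,6,7} 4
  5 to go: {2,3,5,6,7} 2  {3,4,5,6,7} 6
  6 to go: {1,2,3,5,6,7} 2  {2,3,4,5,6,7} 8
  if 0:p drops first: 10 orders
  if 4:t drops first: 2 orders
heap linearizations: 12

12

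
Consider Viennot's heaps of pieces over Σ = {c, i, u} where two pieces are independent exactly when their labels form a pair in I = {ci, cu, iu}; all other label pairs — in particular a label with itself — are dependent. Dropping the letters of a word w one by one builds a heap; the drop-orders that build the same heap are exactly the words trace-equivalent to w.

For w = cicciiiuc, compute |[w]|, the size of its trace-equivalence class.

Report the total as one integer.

630

piece 0:c — minimal
piece 1:i — minimal
piece 2:c rests on {0:c}
piece 3:c rests on {2:c}
piece 4:i rests on {1:i}
piece 5:i rests on {4:i}
piece 6:i rests on {5:i}
piece 7:u — minimal
piece 8:c rests on {3:c}
minimal pieces: {0:c, 1:i, 7:u}
ways to finish when only these pieces remain (= sum over removing one remaining piece with nothing left below it):
  1 left: {6}→1  {7}→1  {8}→1
  2 left: {3,8}→1  {5,6}→1  {6,7}→2  {6,8}→2  {7,8}→2
  3 left: {2,3,8}→1  {3,6,8}→3  {3,7,8}→3  {4,5,6}→1  {5,6,7}→3  {5,6,8}→3  {6,7,8}→6
  4 left: {0,2,3,8}→1  {1,4,5,6}→1  {2,3,6,8}→4  {2,3,7,8}→4  {3,5,6,8}→6  {3,6,7,8}→12  {4,5,6,7}→4  {4,5,6,8}→4  {5,6,7,8}→12
  5 left: {0,2,3,6,8}→5  {0,2,3,7,8}→5  {1,4,5,6,7}→5  {1,4,5,6,8}→5  {2,3,5,6,8}→10  {2,3,6,7,8}→20  {3,4,5,6,8}→10  {3,5,6,7,8}→30  {4,5,6,7,8}→20
  6 left: {0,2,3,5,6,8}→15  {0,2,3,6,7,8}→30  {1,3,4,5,6,8}→15  {1,4,5,6,7,8}→30  {2,3,4,5,6,8}→20  {2,3,5,6,7,8}→60  {3,4,5,6,7,8}→60
  7 left: {0,2,3,4,5,6,8}→35  {0,2,3,5,6,7,8}→105  {1,2,3,4,5,6,8}→35  {1,3,4,5,6,7,8}→105  {2,3,4,5,6,7,8}→140
  placing 0:c first → 280 extensions
  placing 1:i first → 280 extensions
  placing 7:u first → 70 extensions
total linear extensions = 630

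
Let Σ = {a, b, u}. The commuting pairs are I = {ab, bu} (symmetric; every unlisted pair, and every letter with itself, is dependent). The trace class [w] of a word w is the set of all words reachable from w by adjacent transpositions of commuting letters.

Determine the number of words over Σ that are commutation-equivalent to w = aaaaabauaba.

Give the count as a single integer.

55

#0=a has no predecessor
#1=a depends on [0:a]
#2=a depends on [1:a]
#3=a depends on [2:a]
#4=a depends on [3:a]
#5=b has no predecessor
#6=a depends on [4:a]
#7=u depends on [6:a]
#8=a depends on [7:u]
#9=b depends on [5:b]
#10=a depends on [8:a]
sources: [0:a, 5:b]
N(rest) = Σ N(rest − s) over sources s of rest; N(one piece) = 1:
  size 1 → [9]=1  [10]=1
  size 2 → [5,9]=1  [8,10]=1  [9,10]=2
  size 3 → [5,9,10]=3  [7,8,10]=1  [8,9,10]=3
  size 4 → [5,8,9,10]=6  [6,7,8,10]=1  [7,8,9,10]=4
  size 5 → [4,6,7,8,10]=1  [5,7,8,9,10]=10  [6,7,8,9,10]=5
  size 6 → [3,4,6,7,8,10]=1  [4,6,7,8,9,10]=6  [5,6,7,8,9,10]=15
  size 7 → [2,3,4,6,7,8,10]=1  [3,4,6,7,8,9,10]=7  [4,5,6,7,8,9,10]=21
  size 8 → [1,2,3,4,6,7,8,10]=1  [2,3,4,6,7,8,9,10]=8  [3,4,5,6,7,8,9,10]=28
  size 9 → [0,1,2,3,4,6,7,8,10]=1  [1,2,3,4,6,7,8,9,10]=9  [2,3,4,5,6,7,8,9,10]=36
  first=0(a) contributes 45
  first=5(b) contributes 10
|[w]| = 55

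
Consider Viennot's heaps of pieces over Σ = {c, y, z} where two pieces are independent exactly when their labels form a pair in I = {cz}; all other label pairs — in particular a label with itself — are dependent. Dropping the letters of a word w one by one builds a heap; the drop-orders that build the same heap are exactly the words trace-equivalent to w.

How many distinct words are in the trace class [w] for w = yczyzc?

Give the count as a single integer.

#0=y has no predecessor
#1=c depends on [0:y]
#2=z depends on [0:y]
#3=y depends on [1:c, 2:z]
#4=z depends on [3:y]
#5=c depends on [3:y]
sources: [0:y]
N(rest) = Σ N(rest − s) over sources s of rest; N(one piece) = 1:
  size 1 → [4]=1  [5]=1
  size 2 → [4,5]=2
  size 3 → [3,4,5]=2
  size 4 → [1,3,4,5]=2  [2,3,4,5]=2
  first=0(y) contributes 4

4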